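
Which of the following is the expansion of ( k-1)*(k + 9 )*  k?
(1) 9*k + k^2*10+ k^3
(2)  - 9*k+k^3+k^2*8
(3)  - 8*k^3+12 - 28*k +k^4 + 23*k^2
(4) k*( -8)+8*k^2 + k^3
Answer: 2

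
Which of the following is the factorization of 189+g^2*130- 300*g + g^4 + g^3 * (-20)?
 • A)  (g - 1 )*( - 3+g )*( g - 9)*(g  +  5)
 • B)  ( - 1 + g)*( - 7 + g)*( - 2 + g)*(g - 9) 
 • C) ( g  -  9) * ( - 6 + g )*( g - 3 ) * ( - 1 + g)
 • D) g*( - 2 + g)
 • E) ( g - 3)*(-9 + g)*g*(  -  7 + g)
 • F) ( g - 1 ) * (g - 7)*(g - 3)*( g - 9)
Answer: F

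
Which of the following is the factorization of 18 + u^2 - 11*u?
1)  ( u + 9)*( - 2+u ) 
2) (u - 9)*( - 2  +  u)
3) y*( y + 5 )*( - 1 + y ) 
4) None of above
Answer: 2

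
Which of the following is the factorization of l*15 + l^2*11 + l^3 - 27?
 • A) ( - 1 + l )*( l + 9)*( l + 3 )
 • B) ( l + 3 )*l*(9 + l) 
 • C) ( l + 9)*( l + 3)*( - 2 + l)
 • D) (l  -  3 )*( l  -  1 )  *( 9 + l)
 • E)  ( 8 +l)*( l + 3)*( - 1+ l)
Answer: A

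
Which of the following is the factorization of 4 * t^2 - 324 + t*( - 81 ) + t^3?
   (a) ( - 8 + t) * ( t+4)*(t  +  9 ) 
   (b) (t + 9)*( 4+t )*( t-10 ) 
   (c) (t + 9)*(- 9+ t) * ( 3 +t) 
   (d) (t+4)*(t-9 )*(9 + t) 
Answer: d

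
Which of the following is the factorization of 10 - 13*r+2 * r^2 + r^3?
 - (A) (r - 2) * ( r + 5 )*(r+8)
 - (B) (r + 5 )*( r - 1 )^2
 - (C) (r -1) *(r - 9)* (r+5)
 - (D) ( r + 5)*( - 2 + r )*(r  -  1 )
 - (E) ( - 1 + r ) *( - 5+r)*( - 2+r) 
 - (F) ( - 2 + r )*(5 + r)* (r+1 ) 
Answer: D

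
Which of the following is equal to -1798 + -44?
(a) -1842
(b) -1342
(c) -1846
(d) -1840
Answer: a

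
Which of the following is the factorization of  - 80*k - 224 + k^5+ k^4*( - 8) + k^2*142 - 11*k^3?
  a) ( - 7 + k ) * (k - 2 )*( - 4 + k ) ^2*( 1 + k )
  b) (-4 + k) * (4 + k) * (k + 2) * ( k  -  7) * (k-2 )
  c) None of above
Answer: c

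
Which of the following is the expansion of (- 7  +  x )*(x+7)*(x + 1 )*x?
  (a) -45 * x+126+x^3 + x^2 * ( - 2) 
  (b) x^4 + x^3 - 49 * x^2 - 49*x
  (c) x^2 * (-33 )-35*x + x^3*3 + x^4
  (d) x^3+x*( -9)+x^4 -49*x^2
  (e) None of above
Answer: b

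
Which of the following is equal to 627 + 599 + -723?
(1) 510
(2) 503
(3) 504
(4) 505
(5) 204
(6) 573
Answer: 2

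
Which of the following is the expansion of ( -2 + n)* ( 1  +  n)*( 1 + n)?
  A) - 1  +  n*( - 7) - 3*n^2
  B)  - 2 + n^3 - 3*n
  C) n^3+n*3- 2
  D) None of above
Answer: B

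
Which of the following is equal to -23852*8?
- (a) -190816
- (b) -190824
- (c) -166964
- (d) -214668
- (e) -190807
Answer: a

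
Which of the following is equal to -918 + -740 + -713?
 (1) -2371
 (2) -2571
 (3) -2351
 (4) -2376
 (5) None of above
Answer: 1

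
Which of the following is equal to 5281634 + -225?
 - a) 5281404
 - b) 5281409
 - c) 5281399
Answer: b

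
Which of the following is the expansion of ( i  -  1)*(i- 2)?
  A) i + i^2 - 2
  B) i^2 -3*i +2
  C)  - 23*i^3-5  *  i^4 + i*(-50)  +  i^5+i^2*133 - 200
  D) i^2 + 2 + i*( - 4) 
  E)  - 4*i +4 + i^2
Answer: B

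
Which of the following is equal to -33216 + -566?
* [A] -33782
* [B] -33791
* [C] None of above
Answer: A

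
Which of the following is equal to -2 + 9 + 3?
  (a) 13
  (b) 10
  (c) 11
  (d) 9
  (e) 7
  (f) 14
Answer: b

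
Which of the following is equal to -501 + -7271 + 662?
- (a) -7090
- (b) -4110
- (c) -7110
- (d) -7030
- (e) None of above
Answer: c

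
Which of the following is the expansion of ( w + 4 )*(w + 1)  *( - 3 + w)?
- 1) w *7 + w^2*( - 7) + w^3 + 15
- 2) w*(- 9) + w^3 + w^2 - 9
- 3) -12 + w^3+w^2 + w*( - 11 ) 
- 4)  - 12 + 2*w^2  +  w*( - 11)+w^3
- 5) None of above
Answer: 4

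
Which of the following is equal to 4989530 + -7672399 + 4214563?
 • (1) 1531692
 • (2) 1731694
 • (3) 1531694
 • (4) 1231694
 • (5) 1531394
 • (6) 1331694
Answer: 3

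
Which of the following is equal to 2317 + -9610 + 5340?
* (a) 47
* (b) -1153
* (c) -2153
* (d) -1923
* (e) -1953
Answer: e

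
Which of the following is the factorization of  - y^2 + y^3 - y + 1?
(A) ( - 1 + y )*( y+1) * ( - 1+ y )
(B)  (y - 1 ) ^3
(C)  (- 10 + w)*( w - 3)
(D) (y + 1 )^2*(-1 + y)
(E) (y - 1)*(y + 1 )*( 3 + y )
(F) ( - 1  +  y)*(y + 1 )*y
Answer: A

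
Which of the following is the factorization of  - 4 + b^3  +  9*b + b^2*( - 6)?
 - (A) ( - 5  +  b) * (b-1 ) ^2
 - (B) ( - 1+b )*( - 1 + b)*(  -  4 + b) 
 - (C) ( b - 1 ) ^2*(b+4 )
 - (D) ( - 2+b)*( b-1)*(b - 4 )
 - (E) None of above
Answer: B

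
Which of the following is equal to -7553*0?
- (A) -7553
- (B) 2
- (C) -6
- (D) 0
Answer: D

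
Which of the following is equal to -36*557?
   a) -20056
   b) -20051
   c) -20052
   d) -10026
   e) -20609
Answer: c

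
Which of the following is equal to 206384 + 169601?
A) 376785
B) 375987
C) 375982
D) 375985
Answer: D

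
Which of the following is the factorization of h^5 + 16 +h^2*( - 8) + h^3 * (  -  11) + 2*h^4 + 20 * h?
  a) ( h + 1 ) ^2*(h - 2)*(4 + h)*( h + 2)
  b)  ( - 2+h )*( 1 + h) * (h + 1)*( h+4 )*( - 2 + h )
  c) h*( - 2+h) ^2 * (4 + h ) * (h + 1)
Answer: b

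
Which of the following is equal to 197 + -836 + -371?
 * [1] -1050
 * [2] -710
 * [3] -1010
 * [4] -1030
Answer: 3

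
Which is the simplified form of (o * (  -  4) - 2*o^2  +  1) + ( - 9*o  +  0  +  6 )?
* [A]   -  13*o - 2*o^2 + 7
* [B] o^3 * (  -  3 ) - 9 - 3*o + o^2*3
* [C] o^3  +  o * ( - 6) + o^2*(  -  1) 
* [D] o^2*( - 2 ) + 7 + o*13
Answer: A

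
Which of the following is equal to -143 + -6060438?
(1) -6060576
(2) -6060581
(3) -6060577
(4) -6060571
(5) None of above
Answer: 2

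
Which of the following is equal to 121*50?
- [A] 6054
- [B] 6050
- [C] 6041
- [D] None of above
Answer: B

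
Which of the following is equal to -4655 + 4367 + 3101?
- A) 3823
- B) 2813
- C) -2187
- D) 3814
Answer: B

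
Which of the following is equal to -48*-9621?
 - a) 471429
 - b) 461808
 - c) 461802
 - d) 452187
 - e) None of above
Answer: b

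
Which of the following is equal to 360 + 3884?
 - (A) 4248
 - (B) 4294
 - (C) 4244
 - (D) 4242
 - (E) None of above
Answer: C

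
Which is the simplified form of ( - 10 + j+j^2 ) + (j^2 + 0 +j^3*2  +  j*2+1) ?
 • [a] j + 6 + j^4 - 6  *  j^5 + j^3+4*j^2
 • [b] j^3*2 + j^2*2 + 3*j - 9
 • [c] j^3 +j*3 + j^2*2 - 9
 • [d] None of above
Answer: b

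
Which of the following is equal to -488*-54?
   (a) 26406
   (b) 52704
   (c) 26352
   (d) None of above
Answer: c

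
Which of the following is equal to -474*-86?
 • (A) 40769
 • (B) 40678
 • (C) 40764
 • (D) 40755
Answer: C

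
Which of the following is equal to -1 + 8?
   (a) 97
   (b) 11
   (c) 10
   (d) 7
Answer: d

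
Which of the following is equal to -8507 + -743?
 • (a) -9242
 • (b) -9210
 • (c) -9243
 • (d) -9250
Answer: d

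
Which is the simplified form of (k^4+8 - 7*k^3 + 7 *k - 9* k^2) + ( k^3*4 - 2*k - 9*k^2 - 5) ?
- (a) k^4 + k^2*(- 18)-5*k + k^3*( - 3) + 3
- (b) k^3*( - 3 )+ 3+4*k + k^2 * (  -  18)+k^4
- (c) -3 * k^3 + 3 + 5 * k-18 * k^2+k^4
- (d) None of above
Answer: c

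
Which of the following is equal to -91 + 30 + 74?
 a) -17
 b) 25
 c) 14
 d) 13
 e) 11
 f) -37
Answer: d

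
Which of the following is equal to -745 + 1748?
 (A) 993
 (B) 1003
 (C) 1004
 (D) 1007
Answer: B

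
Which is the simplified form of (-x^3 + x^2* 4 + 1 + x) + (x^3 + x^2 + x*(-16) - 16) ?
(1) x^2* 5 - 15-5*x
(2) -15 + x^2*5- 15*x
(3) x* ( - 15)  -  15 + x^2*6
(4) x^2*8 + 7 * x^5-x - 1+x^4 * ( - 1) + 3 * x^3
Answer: 2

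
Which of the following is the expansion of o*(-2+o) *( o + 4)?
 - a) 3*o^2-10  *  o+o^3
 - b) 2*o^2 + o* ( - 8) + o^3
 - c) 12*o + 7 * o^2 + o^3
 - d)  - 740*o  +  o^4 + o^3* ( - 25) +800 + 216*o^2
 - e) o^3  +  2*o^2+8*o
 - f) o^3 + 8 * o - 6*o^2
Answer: b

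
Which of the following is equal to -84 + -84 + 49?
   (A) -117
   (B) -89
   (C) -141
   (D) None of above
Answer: D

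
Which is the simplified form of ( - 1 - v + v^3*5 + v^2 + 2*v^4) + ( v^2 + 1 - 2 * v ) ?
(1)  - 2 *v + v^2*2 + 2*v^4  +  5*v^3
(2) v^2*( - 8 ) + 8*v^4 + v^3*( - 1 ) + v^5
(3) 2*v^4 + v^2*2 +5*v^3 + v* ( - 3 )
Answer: 3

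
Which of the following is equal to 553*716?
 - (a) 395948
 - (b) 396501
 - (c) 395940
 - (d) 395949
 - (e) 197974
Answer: a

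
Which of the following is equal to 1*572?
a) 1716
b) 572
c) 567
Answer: b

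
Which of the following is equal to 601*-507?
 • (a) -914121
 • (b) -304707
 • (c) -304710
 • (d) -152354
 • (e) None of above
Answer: b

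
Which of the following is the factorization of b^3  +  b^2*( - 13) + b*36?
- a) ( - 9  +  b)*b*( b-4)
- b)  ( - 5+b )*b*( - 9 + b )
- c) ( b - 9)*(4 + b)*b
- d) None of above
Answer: a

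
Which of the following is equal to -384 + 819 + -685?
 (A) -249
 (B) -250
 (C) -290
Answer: B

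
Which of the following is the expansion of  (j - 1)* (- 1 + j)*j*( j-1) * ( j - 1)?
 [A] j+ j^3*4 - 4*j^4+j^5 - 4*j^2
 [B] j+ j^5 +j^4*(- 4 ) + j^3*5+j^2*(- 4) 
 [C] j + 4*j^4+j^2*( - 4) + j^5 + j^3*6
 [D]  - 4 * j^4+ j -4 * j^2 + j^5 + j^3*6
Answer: D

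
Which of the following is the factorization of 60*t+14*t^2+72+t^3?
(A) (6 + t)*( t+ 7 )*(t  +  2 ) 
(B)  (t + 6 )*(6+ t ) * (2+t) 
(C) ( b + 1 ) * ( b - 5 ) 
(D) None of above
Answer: B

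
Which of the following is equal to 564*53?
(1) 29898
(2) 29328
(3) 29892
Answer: 3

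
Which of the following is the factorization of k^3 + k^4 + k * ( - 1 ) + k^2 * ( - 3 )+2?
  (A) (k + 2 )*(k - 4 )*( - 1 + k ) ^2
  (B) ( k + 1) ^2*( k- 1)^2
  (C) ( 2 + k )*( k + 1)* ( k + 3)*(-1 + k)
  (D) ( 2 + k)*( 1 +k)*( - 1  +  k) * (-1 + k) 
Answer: D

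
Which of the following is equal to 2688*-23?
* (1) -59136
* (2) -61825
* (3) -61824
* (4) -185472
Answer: 3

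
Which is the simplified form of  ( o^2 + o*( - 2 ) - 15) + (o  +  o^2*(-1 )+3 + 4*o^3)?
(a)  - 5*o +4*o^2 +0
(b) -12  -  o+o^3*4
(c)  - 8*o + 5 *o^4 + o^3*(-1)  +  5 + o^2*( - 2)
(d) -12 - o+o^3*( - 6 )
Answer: b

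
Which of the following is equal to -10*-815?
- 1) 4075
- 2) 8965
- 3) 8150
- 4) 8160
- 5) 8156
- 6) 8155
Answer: 3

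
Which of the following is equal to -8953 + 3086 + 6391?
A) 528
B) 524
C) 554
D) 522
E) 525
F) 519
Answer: B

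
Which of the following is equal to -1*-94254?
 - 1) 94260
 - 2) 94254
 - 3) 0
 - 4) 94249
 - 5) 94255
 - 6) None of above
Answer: 2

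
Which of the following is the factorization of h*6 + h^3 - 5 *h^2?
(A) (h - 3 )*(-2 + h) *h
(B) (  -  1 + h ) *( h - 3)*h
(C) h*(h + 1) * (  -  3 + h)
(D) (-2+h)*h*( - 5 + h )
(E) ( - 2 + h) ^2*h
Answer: A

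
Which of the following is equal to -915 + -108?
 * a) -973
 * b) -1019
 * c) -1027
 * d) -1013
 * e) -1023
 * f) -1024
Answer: e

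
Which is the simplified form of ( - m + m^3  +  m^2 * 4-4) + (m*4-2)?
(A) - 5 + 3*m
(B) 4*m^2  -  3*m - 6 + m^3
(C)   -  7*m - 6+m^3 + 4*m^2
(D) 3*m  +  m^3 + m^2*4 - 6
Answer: D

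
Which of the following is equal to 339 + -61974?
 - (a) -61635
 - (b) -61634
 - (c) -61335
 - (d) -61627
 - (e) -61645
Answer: a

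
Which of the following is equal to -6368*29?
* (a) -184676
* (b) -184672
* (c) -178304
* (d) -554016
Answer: b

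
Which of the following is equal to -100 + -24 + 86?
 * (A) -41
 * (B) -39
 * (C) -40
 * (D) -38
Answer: D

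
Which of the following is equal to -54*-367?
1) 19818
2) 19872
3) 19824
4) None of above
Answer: 1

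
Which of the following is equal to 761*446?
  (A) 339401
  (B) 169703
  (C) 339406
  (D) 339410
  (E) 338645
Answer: C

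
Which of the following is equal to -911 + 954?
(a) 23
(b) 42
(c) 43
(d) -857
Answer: c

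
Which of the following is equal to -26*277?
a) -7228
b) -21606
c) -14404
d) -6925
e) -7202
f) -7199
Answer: e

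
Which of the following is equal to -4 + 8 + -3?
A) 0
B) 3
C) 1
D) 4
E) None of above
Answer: C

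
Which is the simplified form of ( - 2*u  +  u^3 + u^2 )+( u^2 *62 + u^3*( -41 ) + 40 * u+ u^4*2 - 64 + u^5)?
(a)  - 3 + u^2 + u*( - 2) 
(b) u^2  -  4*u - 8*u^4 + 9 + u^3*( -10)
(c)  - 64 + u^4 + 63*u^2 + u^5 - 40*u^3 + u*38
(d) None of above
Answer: d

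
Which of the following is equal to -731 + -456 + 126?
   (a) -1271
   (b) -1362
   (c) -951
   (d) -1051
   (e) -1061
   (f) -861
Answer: e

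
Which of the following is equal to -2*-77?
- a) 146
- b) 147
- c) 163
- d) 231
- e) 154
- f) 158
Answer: e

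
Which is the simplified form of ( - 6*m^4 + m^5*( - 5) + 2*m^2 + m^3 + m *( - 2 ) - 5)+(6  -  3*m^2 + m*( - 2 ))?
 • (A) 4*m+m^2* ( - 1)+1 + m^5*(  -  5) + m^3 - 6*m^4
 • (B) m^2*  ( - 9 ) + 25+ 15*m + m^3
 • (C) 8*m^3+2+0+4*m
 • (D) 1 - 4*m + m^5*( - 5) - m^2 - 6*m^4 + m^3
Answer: D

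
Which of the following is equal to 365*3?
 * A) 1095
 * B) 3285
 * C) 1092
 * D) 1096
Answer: A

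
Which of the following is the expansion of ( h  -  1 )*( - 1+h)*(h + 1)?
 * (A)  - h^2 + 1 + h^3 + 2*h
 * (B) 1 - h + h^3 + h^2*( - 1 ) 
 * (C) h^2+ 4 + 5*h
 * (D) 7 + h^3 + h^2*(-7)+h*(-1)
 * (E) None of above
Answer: B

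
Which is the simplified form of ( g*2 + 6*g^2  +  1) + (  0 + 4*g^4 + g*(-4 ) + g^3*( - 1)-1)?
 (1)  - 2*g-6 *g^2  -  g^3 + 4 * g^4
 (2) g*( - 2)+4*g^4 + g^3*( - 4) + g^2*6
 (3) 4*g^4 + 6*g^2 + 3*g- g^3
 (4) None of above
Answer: 4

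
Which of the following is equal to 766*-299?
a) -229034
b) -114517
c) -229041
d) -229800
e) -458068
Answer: a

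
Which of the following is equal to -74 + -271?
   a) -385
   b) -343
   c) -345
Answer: c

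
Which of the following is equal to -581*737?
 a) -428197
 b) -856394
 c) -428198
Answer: a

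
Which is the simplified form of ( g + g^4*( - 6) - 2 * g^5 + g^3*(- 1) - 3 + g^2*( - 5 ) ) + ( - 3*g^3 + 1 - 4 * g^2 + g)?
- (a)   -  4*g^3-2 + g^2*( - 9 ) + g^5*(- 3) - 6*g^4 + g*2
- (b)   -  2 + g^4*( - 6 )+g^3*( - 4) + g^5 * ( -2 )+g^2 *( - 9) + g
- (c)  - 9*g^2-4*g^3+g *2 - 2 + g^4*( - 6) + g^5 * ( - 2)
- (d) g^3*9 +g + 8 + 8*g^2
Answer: c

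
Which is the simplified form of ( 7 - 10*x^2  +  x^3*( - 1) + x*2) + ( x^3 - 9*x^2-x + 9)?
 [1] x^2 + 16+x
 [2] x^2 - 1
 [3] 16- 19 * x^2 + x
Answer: 3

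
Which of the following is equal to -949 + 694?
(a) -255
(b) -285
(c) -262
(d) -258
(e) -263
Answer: a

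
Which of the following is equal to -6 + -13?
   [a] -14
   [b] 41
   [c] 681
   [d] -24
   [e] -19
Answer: e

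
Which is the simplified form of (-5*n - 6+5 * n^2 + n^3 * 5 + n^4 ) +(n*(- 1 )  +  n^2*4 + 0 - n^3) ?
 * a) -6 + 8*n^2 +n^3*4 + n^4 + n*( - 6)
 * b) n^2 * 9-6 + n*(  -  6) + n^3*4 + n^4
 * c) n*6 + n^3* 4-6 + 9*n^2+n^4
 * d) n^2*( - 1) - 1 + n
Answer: b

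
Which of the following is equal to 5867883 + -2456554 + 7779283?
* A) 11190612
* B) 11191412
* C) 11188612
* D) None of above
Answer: A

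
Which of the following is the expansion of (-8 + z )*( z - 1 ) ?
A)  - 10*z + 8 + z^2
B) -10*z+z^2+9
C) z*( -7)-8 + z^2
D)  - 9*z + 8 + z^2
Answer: D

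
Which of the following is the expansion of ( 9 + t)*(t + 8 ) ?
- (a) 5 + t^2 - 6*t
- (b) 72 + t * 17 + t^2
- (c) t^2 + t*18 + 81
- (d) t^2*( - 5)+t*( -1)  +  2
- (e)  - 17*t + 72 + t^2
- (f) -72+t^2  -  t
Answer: b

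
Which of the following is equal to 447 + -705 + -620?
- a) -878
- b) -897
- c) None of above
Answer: a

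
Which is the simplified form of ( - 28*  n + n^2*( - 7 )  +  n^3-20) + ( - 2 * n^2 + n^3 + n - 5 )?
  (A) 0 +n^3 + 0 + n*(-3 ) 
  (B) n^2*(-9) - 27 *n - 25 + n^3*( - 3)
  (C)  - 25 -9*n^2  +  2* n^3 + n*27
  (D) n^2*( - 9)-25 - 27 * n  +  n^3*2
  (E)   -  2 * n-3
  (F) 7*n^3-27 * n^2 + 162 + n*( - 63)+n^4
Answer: D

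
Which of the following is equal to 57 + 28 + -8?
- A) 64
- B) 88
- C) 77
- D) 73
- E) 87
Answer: C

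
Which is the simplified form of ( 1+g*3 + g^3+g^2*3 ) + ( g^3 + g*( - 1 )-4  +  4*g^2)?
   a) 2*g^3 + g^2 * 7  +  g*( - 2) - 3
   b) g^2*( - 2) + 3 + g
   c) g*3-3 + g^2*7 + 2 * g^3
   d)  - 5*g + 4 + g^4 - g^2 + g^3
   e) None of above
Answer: e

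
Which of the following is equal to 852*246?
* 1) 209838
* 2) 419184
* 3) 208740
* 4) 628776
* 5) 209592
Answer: 5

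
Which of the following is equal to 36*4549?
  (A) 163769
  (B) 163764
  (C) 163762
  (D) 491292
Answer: B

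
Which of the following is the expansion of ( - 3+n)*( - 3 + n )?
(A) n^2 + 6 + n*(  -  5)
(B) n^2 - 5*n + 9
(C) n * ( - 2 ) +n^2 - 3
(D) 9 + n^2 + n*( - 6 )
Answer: D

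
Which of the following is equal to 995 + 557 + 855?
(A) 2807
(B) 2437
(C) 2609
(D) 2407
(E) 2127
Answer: D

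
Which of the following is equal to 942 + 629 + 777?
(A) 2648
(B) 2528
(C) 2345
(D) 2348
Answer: D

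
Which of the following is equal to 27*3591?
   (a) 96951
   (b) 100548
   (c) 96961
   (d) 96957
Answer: d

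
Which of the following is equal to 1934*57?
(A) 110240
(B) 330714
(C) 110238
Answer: C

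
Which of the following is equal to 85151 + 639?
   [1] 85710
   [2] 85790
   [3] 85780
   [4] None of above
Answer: 2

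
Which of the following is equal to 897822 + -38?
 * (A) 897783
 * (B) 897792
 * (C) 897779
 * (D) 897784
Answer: D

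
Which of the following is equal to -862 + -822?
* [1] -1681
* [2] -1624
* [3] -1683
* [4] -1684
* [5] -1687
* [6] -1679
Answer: 4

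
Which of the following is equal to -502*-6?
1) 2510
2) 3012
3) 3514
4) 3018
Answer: 2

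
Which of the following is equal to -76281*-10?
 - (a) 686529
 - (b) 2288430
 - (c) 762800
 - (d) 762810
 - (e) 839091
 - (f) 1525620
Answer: d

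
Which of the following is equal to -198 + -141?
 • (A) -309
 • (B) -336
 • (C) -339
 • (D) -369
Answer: C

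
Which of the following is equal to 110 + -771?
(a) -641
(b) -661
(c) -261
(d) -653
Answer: b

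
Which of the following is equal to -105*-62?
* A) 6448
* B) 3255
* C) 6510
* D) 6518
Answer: C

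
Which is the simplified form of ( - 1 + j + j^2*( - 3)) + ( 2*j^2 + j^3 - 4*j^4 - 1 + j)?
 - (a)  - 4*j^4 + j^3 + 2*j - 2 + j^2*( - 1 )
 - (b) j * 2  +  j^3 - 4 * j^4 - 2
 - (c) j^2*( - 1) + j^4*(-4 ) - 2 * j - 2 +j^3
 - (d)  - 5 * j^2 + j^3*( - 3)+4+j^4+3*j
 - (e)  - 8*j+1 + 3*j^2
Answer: a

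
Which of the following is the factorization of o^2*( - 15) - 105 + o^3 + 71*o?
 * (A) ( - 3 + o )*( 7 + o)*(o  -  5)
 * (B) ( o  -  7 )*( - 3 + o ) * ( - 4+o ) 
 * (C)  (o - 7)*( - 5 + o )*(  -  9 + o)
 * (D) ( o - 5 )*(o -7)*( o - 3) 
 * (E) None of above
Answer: D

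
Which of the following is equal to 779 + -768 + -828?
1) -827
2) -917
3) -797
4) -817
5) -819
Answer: 4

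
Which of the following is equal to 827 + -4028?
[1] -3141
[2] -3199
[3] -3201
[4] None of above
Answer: 3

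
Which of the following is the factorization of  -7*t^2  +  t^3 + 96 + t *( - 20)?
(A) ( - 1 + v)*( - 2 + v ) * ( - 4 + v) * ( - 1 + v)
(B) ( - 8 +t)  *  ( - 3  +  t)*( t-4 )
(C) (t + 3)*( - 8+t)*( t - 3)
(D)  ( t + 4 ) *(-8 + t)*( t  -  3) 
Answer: D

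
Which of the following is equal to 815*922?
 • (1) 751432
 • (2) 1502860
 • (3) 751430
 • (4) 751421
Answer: 3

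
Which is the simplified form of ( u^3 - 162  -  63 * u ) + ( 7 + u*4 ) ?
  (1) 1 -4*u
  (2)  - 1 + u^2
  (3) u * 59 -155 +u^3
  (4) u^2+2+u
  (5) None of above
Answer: 5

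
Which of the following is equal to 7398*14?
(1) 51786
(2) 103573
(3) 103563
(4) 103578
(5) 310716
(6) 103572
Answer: 6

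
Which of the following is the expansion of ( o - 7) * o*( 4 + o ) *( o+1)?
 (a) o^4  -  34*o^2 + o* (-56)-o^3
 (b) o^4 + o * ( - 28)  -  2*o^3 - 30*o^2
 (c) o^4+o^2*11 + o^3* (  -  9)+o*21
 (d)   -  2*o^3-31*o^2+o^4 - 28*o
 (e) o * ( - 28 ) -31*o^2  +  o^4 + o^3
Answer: d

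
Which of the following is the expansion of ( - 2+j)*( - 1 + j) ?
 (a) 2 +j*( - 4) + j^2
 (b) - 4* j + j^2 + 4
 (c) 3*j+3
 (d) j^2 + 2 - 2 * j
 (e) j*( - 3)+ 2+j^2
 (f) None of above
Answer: e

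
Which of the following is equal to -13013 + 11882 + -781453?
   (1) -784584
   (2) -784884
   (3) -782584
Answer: 3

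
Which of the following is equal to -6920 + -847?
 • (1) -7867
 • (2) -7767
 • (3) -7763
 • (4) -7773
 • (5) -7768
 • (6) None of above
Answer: 2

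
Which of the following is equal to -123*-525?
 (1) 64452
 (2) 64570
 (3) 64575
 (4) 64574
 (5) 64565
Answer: 3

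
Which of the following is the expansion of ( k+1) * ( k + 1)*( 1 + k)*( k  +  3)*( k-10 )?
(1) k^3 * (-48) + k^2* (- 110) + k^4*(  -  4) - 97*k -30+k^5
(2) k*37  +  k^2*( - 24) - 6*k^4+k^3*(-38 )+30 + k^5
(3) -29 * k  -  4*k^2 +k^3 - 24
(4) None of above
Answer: 1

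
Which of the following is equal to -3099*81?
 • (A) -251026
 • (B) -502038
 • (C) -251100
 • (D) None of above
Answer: D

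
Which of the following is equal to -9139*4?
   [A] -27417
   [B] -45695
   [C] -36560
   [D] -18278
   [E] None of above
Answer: E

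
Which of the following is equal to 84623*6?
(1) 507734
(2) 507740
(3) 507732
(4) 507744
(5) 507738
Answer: 5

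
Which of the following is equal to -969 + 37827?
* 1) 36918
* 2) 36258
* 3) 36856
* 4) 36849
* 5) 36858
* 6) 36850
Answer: 5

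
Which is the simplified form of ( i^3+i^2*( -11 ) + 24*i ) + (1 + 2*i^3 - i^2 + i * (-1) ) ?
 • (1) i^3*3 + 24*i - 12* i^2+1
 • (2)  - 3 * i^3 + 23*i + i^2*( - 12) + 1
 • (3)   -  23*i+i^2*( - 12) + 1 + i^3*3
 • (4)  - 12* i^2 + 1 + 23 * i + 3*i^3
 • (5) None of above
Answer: 4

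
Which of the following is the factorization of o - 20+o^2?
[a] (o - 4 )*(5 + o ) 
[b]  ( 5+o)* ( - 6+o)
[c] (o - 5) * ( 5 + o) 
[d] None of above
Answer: a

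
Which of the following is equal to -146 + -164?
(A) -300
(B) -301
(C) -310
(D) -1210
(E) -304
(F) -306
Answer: C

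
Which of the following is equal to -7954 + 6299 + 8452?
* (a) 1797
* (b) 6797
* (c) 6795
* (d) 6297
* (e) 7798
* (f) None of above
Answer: b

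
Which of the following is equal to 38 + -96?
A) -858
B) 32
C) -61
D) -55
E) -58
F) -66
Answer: E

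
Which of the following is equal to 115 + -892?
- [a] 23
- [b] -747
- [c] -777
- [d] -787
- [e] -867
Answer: c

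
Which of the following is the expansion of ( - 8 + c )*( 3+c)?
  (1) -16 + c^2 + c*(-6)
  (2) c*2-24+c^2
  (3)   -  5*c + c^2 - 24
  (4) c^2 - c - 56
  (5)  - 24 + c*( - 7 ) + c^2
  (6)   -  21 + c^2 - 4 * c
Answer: 3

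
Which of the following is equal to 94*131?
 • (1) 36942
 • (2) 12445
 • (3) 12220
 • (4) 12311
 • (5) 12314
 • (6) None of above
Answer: 5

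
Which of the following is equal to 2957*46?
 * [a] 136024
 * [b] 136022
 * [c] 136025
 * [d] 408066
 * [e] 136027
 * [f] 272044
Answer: b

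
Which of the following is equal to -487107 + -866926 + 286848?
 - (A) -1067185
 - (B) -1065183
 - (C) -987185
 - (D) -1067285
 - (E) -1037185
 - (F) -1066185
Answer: A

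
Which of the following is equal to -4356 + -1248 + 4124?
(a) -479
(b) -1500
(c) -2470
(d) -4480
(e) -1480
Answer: e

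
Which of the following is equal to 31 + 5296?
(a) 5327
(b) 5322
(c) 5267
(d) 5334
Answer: a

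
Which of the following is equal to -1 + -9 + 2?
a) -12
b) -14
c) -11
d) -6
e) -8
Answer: e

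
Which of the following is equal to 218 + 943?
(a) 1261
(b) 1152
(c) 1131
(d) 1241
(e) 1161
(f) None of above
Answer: e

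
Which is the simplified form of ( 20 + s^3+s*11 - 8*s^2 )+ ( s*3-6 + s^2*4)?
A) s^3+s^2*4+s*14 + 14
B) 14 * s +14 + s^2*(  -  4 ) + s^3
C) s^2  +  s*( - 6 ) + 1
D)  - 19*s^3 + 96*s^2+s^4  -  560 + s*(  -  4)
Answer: B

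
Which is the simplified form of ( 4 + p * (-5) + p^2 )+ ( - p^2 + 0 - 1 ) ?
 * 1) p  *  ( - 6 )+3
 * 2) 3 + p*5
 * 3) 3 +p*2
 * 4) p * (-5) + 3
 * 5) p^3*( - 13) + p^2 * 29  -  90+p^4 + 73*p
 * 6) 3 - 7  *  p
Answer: 4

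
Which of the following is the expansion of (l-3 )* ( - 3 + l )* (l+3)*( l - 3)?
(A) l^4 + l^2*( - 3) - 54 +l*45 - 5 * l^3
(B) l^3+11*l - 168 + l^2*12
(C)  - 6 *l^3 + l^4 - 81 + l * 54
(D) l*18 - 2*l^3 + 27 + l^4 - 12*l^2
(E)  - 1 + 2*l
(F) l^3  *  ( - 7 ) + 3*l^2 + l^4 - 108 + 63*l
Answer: C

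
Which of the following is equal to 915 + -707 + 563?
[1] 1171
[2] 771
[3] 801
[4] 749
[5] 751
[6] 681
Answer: 2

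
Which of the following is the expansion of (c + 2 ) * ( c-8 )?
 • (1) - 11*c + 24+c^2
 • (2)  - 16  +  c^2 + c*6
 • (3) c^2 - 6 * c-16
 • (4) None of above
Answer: 3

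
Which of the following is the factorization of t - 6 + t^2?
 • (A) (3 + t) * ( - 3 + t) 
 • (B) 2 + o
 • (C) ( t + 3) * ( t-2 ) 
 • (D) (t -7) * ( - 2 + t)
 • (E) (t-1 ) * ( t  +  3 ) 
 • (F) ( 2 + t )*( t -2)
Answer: C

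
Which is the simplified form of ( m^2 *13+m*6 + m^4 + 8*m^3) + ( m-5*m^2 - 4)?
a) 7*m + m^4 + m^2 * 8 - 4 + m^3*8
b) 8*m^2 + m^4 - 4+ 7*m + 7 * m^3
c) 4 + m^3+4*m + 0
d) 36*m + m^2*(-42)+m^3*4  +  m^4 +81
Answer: a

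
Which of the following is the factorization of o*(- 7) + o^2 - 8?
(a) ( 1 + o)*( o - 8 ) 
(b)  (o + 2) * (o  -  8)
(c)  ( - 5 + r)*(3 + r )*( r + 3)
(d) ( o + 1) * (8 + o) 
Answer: a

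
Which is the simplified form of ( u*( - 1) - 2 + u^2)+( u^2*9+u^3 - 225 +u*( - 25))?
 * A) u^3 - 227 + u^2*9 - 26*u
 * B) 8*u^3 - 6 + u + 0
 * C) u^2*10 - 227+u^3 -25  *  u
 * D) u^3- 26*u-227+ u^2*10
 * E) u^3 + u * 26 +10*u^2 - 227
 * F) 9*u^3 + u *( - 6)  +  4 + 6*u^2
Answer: D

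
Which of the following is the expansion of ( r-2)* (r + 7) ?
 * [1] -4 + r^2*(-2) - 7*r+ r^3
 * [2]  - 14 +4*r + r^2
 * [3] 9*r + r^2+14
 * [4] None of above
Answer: 4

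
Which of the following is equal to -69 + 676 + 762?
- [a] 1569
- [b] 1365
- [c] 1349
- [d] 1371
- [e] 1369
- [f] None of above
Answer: e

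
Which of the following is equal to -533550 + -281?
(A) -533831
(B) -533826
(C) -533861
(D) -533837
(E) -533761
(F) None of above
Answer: A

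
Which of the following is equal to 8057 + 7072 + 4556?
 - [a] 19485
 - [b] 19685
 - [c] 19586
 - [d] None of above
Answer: b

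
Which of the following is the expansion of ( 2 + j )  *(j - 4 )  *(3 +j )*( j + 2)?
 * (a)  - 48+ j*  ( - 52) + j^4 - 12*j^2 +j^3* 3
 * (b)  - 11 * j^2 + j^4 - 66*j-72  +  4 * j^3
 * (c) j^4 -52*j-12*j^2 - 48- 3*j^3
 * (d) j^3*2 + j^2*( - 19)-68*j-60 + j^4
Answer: a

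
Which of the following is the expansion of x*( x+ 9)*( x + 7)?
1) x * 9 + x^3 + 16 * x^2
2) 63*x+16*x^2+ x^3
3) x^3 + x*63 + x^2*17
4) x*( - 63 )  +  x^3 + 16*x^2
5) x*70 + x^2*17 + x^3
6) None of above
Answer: 2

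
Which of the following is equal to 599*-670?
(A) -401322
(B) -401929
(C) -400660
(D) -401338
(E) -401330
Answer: E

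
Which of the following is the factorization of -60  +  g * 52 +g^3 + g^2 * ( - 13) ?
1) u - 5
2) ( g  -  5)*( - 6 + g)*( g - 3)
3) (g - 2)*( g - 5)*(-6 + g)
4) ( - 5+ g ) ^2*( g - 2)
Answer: 3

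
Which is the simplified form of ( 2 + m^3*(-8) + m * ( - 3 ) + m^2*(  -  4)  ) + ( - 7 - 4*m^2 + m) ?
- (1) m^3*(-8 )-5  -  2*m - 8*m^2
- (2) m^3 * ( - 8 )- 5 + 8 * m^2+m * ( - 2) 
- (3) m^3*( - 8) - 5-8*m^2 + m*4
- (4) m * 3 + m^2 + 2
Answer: 1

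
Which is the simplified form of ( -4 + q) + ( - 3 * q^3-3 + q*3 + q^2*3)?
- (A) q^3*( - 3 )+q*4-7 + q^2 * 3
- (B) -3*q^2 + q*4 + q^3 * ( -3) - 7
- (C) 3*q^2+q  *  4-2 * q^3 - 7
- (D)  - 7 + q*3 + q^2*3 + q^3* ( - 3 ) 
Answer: A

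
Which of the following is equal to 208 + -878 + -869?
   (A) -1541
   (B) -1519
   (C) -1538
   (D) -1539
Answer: D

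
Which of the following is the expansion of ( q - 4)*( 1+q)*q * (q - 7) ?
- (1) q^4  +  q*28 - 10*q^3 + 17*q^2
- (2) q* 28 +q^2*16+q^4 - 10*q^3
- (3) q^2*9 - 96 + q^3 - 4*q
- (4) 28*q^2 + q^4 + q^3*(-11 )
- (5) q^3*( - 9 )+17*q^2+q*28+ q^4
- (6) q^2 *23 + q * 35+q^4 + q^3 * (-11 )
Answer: 1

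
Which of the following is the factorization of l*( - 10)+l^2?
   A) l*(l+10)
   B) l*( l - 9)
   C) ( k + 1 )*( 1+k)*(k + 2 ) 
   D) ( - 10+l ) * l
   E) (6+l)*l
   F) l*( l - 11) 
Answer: D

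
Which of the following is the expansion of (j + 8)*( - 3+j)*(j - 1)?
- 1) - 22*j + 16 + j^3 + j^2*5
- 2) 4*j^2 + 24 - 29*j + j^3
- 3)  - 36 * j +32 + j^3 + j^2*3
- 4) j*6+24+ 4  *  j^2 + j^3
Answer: 2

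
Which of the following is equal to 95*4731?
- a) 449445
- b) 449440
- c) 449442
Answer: a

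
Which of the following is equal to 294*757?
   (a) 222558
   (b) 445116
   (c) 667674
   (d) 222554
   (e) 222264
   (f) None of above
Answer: a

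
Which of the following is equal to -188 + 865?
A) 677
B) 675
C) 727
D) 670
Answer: A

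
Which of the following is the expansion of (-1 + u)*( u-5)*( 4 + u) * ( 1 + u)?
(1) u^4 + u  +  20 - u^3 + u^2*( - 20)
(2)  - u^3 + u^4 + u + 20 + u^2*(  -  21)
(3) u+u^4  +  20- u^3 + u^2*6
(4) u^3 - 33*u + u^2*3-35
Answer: 2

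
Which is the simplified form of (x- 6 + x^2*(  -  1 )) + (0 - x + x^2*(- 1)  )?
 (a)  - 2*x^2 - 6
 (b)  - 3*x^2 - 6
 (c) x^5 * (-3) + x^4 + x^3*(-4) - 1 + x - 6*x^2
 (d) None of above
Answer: a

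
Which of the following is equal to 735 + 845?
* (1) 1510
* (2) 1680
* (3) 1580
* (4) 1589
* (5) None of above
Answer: 3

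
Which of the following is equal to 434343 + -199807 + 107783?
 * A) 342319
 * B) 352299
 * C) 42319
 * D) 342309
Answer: A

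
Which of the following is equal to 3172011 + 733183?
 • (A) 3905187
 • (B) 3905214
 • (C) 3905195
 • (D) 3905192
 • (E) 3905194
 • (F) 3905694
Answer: E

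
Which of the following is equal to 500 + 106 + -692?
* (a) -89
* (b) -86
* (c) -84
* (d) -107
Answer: b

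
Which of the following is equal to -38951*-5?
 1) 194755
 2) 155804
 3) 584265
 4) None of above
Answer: 1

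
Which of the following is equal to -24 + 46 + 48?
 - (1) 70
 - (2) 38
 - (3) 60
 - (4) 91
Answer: 1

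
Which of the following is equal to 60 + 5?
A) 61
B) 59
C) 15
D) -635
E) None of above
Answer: E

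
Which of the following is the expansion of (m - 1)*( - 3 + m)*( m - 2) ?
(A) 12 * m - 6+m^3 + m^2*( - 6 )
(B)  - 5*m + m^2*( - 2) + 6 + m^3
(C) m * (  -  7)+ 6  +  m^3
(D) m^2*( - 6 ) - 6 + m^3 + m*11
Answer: D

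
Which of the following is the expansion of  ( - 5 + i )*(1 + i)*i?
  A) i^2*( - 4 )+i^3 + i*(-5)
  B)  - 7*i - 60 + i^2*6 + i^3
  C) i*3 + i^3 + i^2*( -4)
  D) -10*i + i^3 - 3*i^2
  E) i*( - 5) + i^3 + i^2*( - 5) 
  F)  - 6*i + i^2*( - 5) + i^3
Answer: A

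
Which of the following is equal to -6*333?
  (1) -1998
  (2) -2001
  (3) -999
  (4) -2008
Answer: 1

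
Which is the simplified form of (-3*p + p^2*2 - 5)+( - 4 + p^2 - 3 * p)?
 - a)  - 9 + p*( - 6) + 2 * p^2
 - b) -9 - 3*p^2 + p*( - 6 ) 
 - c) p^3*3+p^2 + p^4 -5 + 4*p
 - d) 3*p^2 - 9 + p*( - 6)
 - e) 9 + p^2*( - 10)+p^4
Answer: d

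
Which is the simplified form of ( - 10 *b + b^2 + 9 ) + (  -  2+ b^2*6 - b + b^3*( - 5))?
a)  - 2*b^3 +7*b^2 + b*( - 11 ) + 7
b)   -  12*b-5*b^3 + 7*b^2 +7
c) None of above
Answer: c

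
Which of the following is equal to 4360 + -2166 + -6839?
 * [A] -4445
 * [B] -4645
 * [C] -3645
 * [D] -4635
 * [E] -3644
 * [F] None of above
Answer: B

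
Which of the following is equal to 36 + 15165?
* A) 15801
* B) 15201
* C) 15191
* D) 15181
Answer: B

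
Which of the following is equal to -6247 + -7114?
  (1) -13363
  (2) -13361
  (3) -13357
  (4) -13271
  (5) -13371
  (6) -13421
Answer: 2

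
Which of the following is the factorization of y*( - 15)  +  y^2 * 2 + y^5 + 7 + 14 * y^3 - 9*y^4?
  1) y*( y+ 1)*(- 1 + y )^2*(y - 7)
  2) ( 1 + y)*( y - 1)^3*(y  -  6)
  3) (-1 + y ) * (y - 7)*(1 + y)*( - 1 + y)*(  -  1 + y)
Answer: 3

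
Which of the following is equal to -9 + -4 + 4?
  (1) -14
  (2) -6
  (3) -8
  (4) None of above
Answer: 4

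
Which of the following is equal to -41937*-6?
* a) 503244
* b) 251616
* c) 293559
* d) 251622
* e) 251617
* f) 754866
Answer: d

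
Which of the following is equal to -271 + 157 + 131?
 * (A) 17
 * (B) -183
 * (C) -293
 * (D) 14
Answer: A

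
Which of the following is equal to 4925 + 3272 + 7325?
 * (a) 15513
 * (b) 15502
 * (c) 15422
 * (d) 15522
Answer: d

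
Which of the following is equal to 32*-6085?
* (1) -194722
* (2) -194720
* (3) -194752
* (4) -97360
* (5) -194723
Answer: 2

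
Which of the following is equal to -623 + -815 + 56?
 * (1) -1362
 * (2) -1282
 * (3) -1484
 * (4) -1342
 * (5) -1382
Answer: 5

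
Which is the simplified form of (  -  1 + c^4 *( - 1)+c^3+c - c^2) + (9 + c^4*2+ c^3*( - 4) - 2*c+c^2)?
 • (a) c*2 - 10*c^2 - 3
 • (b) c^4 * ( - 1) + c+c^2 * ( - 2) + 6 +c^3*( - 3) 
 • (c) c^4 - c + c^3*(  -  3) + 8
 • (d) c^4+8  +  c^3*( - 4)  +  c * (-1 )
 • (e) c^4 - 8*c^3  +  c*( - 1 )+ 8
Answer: c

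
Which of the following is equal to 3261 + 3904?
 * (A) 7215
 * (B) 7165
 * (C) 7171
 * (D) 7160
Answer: B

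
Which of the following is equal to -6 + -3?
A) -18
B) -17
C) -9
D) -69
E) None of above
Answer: C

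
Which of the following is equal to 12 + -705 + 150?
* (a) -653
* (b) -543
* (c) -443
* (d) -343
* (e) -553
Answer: b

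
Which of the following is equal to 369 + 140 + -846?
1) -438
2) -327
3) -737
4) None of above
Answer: 4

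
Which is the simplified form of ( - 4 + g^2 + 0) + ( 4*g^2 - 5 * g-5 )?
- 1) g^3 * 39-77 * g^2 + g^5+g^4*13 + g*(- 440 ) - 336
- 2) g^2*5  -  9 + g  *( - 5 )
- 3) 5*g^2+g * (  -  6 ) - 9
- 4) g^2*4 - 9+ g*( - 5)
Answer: 2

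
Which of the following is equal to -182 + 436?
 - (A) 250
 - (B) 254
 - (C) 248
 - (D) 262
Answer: B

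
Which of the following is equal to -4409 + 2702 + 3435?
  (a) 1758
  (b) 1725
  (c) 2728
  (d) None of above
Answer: d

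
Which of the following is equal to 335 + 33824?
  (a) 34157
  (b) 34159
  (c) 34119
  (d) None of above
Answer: b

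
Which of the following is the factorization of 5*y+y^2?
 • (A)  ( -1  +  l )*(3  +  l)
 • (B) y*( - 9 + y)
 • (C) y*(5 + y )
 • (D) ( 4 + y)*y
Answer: C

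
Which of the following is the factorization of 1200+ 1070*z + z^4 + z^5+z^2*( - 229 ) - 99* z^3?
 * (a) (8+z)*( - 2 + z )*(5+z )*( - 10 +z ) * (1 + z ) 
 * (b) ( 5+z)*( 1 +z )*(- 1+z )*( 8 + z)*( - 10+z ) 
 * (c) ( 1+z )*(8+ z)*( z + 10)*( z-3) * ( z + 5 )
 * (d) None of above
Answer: d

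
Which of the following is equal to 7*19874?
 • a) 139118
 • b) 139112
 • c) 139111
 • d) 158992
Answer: a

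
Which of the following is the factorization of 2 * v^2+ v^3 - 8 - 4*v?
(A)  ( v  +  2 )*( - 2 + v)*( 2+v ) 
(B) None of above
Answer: A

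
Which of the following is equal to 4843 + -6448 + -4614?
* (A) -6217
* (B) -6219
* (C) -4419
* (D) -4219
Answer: B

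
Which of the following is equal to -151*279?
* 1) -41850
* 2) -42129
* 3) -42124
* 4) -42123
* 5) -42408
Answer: 2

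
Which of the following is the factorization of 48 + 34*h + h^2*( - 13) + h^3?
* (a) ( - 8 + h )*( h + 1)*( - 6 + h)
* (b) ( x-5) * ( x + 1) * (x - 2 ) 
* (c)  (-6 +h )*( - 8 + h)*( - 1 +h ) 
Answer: a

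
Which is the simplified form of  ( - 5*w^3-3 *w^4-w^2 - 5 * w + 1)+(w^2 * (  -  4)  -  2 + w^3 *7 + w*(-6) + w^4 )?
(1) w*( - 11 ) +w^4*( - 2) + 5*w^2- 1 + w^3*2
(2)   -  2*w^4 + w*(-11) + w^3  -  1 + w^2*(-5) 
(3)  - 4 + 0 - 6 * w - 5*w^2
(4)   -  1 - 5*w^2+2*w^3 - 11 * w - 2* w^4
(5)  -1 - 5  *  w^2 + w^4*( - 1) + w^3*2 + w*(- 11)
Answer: 4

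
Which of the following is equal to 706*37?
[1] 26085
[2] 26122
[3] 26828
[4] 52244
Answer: 2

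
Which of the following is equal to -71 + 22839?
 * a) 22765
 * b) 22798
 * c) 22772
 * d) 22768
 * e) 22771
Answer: d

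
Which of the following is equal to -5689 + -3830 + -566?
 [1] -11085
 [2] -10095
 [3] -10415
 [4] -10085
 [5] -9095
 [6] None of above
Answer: 4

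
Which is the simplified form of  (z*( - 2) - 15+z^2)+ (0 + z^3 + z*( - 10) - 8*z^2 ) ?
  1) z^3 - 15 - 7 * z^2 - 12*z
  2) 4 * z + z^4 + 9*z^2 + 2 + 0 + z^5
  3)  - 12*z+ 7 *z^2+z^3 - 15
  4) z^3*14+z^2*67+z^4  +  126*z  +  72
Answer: 1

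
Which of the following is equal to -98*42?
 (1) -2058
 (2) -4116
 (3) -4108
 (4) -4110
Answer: 2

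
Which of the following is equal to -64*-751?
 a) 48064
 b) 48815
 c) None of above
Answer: a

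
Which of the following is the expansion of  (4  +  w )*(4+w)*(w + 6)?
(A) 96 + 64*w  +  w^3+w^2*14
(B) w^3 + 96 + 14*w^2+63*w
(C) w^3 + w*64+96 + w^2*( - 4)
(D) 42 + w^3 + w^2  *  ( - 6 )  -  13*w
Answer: A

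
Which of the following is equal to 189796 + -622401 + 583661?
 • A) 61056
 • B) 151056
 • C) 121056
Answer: B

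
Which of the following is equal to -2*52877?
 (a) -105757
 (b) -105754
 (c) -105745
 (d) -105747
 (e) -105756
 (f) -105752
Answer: b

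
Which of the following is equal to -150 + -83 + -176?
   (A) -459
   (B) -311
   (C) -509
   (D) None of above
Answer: D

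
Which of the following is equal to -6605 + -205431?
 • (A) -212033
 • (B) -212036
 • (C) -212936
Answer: B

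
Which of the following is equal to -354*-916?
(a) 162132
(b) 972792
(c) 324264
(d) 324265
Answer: c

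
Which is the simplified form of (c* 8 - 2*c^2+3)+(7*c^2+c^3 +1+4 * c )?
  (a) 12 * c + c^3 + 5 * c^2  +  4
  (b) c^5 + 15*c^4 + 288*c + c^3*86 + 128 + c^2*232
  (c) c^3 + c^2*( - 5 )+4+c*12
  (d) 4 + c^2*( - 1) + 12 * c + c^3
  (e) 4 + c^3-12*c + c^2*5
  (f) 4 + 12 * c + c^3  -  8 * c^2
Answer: a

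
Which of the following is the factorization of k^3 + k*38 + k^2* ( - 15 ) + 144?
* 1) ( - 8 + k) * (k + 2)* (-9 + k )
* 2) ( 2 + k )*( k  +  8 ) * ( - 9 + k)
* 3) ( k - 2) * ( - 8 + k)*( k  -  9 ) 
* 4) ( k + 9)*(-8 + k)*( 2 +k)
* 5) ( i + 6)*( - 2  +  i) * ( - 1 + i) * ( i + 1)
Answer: 1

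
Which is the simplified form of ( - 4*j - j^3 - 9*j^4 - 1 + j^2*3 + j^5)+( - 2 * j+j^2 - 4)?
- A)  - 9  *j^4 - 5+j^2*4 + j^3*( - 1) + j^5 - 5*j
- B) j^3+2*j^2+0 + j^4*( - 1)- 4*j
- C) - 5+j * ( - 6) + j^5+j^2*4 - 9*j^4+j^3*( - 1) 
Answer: C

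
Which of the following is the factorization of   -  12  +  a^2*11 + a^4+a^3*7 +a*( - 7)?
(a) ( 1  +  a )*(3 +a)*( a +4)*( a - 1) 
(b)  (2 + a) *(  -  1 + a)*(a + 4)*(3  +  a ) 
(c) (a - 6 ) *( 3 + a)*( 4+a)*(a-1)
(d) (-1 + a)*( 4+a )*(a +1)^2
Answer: a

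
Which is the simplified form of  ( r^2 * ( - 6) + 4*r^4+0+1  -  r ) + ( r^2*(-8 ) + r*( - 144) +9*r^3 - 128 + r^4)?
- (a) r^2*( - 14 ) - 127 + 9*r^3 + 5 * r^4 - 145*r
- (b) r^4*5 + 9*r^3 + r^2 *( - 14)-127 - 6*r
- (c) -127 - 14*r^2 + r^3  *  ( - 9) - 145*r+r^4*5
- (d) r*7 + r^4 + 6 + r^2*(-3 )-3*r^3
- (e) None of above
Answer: a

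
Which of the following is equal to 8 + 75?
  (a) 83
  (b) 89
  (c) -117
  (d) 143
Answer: a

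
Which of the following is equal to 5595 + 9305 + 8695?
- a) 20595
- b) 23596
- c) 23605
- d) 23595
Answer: d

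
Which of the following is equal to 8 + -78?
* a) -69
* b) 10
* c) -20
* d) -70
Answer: d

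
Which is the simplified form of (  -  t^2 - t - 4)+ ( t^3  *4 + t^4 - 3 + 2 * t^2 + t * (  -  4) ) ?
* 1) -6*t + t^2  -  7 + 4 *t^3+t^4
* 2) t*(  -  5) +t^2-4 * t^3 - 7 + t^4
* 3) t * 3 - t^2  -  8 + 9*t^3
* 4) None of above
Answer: 4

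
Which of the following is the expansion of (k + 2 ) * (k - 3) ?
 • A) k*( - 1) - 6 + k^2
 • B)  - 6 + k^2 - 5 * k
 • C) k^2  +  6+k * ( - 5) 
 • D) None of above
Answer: A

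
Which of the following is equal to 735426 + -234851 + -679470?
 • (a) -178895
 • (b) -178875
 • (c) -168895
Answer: a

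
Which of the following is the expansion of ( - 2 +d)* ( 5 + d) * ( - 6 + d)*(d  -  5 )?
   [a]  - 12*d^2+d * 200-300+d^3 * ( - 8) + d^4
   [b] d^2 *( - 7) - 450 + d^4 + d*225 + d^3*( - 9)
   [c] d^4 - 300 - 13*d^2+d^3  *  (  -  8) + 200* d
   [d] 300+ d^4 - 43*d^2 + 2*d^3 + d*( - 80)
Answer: c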